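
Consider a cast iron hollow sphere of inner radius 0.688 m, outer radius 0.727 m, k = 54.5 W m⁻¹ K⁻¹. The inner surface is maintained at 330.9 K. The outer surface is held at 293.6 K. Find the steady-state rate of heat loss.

Q = 328 kW

Q = 4πk·ΔT/(1/r₁ − 1/r₂) = 4π × 54.5 × 37.3 / (1/0.688 − 1/0.727) = 3.28×10^5 W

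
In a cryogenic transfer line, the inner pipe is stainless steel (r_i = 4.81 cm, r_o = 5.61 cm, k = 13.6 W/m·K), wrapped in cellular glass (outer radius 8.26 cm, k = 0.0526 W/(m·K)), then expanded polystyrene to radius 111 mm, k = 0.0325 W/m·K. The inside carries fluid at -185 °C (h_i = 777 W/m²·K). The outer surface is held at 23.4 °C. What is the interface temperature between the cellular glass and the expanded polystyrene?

T = -91.5 °C

Resistance network (inner→outer):
  R'_conv,in = 1/(2πr h) = 1/(2π·0.0481·777) = 0.004258 m·K/W
  R'_stainless steel = ln(0.0561/0.0481)/(2πk) = 0.1539/(2π·13.6) = 0.001800 m·K/W
  R'_cellular glass = ln(0.0826/0.0561)/(2πk) = 0.3869/(2π·0.0526) = 1.171 m·K/W
  R'_expanded polystyrene = ln(0.111/0.0826)/(2πk) = 0.2955/(2π·0.0325) = 1.447 m·K/W
ΣR = 0.004258 + 0.001800 + 1.171 + 1.447 = 2.624 m·K/W
Q' = ΔT/ΣR = (-185 °C − 23.4 °C)/2.624 = -79.42 W/m
From the inner boundary to the cellular glass/expanded polystyrene interface, ΣR_partial = 1.177 m·K/W.
T_interface = T_in − Q'·ΣR_partial = -185 °C − (-79.42)(1.177) = -91.5 °C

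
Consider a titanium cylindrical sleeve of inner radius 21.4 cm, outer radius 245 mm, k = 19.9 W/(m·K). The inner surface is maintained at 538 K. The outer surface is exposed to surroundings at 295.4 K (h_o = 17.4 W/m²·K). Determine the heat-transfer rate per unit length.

Q' = 6320 W/m

Resistance network (inner→outer):
  R'_titanium = ln(0.245/0.214)/(2πk) = 0.1353/(2π·19.9) = 0.001082 m·K/W
  R'_conv,out = 1/(2πr h) = 1/(2π·0.245·17.4) = 0.03733 m·K/W
ΣR = 0.001082 + 0.03733 = 0.03841 m·K/W
Q' = ΔT/ΣR = (538 K − 295.4 K)/0.03841 = 6320 W/m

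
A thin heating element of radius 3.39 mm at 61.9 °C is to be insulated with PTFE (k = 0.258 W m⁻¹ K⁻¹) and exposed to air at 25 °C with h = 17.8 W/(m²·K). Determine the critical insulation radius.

r_cr = 1.45 cm

For a cylinder, r_cr = k_ins/h = 0.258/17.8 = 0.0145 m = 1.45 cm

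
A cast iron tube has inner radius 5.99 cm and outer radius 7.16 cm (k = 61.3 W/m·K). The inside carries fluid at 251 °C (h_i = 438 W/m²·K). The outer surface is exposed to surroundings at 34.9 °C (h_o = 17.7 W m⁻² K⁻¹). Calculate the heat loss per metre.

Q' = 1640 W/m

Resistance network (inner→outer):
  R'_conv,in = 1/(2πr h) = 1/(2π·0.0599·438) = 0.006066 m·K/W
  R'_cast iron = ln(0.0716/0.0599)/(2πk) = 0.1784/(2π·61.3) = 4.632×10^-4 m·K/W
  R'_conv,out = 1/(2πr h) = 1/(2π·0.0716·17.7) = 0.1256 m·K/W
ΣR = 0.006066 + 4.632×10^-4 + 0.1256 = 0.1321 m·K/W
Q' = ΔT/ΣR = (251 °C − 34.9 °C)/0.1321 = 1640 W/m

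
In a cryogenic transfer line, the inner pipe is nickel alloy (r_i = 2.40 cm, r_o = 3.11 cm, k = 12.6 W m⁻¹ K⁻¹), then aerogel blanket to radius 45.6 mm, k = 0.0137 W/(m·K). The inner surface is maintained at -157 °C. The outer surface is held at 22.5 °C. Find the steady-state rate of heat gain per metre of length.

Resistance network (inner→outer):
  R'_nickel alloy = ln(0.0311/0.0240)/(2πk) = 0.2592/(2π·12.6) = 0.003273 m·K/W
  R'_aerogel blanket = ln(0.0456/0.0311)/(2πk) = 0.3827/(2π·0.0137) = 4.446 m·K/W
ΣR = 0.003273 + 4.446 = 4.449 m·K/W
Q' = ΔT/ΣR = (-157 °C − 22.5 °C)/4.449 = -40.3 W/m
(Negative Q' ⇒ heat flows inward; heat gain = 40.3 W/m.)

Q' = 40.3 W/m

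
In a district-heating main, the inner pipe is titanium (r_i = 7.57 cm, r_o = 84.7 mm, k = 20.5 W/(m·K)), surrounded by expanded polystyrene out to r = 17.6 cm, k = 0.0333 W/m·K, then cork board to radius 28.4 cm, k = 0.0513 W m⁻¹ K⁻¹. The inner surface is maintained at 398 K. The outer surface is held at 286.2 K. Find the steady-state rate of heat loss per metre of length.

Series thermal resistances, inner to outer:
  R'_titanium = ln(0.0847/0.0757)/(2πk) = 0.1123/(2π·20.5) = 8.721×10^-4 m·K/W
  R'_expanded polystyrene = ln(0.176/0.0847)/(2πk) = 0.7314/(2π·0.0333) = 3.496 m·K/W
  R'_cork board = ln(0.284/0.176)/(2πk) = 0.4785/(2π·0.0513) = 1.484 m·K/W
ΣR = 8.721×10^-4 + 3.496 + 1.484 = 4.981 m·K/W
Q' = ΔT/ΣR = (398 K − 286.2 K)/4.981 = 22.4 W/m

Q' = 22.4 W/m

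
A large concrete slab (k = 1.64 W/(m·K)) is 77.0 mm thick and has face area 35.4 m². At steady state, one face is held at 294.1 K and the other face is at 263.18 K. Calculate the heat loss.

Q = 23300 W

Q = kA·ΔT/L = 1.64 × 35.4 × |294.1 K − 263.18 K| / 0.0770 = 23300 W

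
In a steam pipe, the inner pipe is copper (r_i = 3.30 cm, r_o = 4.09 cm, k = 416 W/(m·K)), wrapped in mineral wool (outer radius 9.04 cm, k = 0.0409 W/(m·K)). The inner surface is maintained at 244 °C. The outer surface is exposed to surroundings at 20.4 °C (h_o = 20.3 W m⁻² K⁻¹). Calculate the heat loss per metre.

Q' = 70.5 W/m

Resistance network (inner→outer):
  R'_copper = ln(0.0409/0.0330)/(2πk) = 0.2146/(2π·416) = 8.211×10^-5 m·K/W
  R'_mineral wool = ln(0.0904/0.0409)/(2πk) = 0.7931/(2π·0.0409) = 3.086 m·K/W
  R'_conv,out = 1/(2πr h) = 1/(2π·0.0904·20.3) = 0.08673 m·K/W
ΣR = 8.211×10^-5 + 3.086 + 0.08673 = 3.173 m·K/W
Q' = ΔT/ΣR = (244 °C − 20.4 °C)/3.173 = 70.5 W/m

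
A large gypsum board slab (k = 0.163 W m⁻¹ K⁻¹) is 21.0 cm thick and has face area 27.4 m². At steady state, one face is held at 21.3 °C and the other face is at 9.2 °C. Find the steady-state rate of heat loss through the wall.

Q = kA·ΔT/L = 0.163 × 27.4 × |21.3 °C − 9.2 °C| / 0.210 = 257 W

Q = 257 W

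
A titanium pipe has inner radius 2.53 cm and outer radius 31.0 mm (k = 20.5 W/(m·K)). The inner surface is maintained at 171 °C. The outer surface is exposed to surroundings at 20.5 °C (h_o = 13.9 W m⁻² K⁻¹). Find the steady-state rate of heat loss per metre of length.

Q' = 406 W/m

Resistance network (inner→outer):
  R'_titanium = ln(0.0310/0.0253)/(2πk) = 0.2032/(2π·20.5) = 0.001577 m·K/W
  R'_conv,out = 1/(2πr h) = 1/(2π·0.0310·13.9) = 0.3694 m·K/W
ΣR = 0.001577 + 0.3694 = 0.3710 m·K/W
Q' = ΔT/ΣR = (171 °C − 20.5 °C)/0.3710 = 406 W/m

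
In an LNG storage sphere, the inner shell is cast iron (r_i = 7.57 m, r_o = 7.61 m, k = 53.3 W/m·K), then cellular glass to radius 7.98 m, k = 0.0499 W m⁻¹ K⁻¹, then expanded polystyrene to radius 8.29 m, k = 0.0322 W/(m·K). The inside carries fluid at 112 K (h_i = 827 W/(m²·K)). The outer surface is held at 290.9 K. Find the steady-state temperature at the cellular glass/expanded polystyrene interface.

Series thermal resistances, inner to outer:
  R_conv,in = 1/(4πr²h) = 1/(4π·7.57²·827) = 1.679×10^-6 K/W
  R_cast iron = (1/7.57 − 1/7.61)/(4πk) = 6.944×10^-4/(4π·53.3) = 1.037×10^-6 K/W
  R_cellular glass = (1/7.61 − 1/7.98)/(4πk) = 0.006093/(4π·0.0499) = 0.009716 K/W
  R_expanded polystyrene = (1/7.98 − 1/8.29)/(4πk) = 0.004686/(4π·0.0322) = 0.01158 K/W
ΣR = 1.679×10^-6 + 1.037×10^-6 + 0.009716 + 0.01158 = 0.02130 K/W
Q = ΔT/ΣR = (112 K − 290.9 K)/0.02130 = -8399 W
From the inner boundary to the cellular glass/expanded polystyrene interface, ΣR_partial = 0.009719 K/W.
T_interface = T_in − Q·ΣR_partial = 112 K − (-8399)(0.009719) = 193.6 K

T = 193.6 K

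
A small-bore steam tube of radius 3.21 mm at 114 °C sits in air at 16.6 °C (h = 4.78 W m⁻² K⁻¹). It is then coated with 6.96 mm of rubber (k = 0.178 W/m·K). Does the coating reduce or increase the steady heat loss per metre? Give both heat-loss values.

Critical radius for a cylinder: r_cr = k/h = 0.0372 m = 3.72 cm.
Outer radius after coating: r₂ = 0.00321 + 0.00696 = 0.01017 m.
Since r₁ < r_cr and r₂ ≤ r_cr, the coating moves toward the maximum at r_cr — heat loss rises.
Bare: R = 1/(2πr₁h) = 10.37 m·K/W; Q = 97.4/10.37 = 9.39 W/m.
Coated: R = R_cond + R_conv = 4.305 m·K/W; Q = 97.4/4.305 = 22.6 W/m.

increases: 9.39 → 22.6 W/m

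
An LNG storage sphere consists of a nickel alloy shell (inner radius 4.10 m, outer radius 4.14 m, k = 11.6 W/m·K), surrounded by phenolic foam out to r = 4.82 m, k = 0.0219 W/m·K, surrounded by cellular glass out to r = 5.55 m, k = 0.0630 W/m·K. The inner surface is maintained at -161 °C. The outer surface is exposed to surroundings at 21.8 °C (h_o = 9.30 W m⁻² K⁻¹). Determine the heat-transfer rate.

Q = 1150 W

Resistance network (inner→outer):
  R_nickel alloy = (1/4.10 − 1/4.14)/(4πk) = 0.002357/(4π·11.6) = 1.617×10^-5 K/W
  R_phenolic foam = (1/4.14 − 1/4.82)/(4πk) = 0.03408/(4π·0.0219) = 0.1238 K/W
  R_cellular glass = (1/4.82 − 1/5.55)/(4πk) = 0.02729/(4π·0.0630) = 0.03447 K/W
  R_conv,out = 1/(4πr²h) = 1/(4π·5.55²·9.30) = 2.778×10^-4 K/W
ΣR = 1.617×10^-5 + 0.1238 + 0.03447 + 2.778×10^-4 = 0.1586 K/W
Q = ΔT/ΣR = (-161 °C − 21.8 °C)/0.1586 = -1150 W
(Negative Q ⇒ heat flows inward; heat gain = 1150 W.)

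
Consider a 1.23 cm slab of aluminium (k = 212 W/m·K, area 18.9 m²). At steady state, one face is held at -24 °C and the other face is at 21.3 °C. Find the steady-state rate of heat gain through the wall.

Q = kA·ΔT/L = 212 × 18.9 × |-24 °C − 21.3 °C| / 0.0123 = 1.48×10^7 W

Q = 1.48×10^7 W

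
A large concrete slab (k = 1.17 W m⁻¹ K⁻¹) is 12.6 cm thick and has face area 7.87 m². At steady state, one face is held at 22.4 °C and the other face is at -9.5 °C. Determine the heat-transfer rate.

Q = 2.33 kW

Q = kA·ΔT/L = 1.17 × 7.87 × |22.4 °C − -9.5 °C| / 0.126 = 2330 W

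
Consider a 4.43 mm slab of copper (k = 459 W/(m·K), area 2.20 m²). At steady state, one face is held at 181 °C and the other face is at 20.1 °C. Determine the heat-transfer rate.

Q = 3.67×10^7 W

Q = kA·ΔT/L = 459 × 2.20 × |181 °C − 20.1 °C| / 0.00443 = 3.67×10^7 W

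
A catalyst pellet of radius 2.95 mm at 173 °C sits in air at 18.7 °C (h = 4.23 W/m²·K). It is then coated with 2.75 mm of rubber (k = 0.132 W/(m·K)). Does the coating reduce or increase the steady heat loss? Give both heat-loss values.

Critical radius for a sphere: r_cr = 2k/h = 0.0624 m = 6.24 cm.
Outer radius after coating: r₂ = 0.00295 + 0.00275 = 0.00570 m.
Since r₁ < r_cr and r₂ ≤ r_cr, the coating moves toward the maximum at r_cr — heat loss rises.
Bare: R = 1/(4πr₁²h) = 2162 K/W; Q = 154.3/2162 = 0.0714 W.
Coated: R = R_cond + R_conv = 677.6 K/W; Q = 154.3/677.6 = 0.228 W.

increases: 0.0714 → 0.228 W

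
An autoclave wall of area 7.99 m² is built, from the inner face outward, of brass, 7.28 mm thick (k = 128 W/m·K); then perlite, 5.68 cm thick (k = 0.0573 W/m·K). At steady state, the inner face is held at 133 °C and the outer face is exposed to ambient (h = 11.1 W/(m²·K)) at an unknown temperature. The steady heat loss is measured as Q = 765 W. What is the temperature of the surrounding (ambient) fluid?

Sum the resistances:
  R_brass = L/(kA) = 0.00728/(128·7.99) = 7.118×10^-6 K/W
  R_perlite = L/(kA) = 0.0568/(0.0573·7.99) = 0.1241 K/W
  R_conv,out = 1/(hA) = 1/(11.1·7.99) = 0.01128 K/W
ΣR = 0.1353 K/W
ΔT = Q·ΣR = 765 × 0.1353 = 103.5 K
Heat flows outward, so T_out = T_in − ΔT = 133 − 103.5 = 29.5 °C

T_out = 29.5 °C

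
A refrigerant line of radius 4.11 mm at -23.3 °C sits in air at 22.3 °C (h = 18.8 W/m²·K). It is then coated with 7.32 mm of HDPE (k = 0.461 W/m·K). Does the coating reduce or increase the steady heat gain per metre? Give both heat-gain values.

Critical radius for a cylinder: r_cr = k/h = 0.0245 m = 2.45 cm.
Outer radius after coating: r₂ = 0.00411 + 0.00732 = 0.01143 m.
Since r₁ < r_cr and r₂ ≤ r_cr, the coating moves toward the maximum at r_cr — heat gain rises.
Bare: R = 1/(2πr₁h) = 2.060 m·K/W; Q = 45.6/2.060 = 22.1 W/m.
Coated: R = R_cond + R_conv = 1.094 m·K/W; Q = 45.6/1.094 = 41.7 W/m.

increases: 22.1 → 41.7 W/m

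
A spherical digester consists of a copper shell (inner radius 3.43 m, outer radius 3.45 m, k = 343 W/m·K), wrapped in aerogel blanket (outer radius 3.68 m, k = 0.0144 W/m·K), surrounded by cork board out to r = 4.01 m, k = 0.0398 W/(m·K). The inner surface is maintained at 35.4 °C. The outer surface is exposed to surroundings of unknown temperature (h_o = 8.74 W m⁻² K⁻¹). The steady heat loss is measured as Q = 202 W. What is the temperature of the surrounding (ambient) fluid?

T_out = 6.03 °C

Series resistances:
  R_copper = (1/3.43 − 1/3.45)/(4πk) = 0.001690/(4π·343) = 3.921×10^-7 K/W
  R_aerogel blanket = (1/3.45 − 1/3.68)/(4πk) = 0.01812/(4π·0.0144) = 0.1001 K/W
  R_cork board = (1/3.68 − 1/4.01)/(4πk) = 0.02236/(4π·0.0398) = 0.04471 K/W
  R_conv,out = 1/(4πr²h) = 1/(4π·4.01²·8.74) = 5.662×10^-4 K/W
ΣR = 0.1454 K/W
ΔT = Q·ΣR = 202 × 0.1454 = 29.37 K
Heat flows outward, so T_out = T_in − ΔT = 35.4 − 29.37 = 6.03 °C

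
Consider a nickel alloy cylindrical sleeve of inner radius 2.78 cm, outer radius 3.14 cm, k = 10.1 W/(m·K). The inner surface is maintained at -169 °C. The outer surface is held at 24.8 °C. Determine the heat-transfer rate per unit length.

Q' = 101 kW/m

Q' = 2πk·ΔT/ln(r₂/r₁) = 2π × 10.1 × 193.8 / ln(0.0314/0.0278) = 1.01×10^5 W/m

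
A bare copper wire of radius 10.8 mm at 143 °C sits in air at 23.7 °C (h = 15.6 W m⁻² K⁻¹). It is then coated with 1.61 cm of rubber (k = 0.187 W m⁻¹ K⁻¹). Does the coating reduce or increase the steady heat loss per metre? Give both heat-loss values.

reduces: 126 → 103 W/m

Critical radius for a cylinder: r_cr = k/h = 0.0120 m = 1.20 cm.
Outer radius after coating: r₂ = 0.0108 + 0.0161 = 0.0269 m.
r₁ < r_cr < r₂: heat loss rises to a maximum at r_cr then falls. Whether the coating helps depends on whether Q(r₂) has dropped back below Q(r₁).
Bare: R = 1/(2πr₁h) = 0.9447 m·K/W; Q = 119.3/0.9447 = 126 W/m.
Coated: R = R_cond + R_conv = 1.156 m·K/W; Q = 119.3/1.156 = 103 W/m.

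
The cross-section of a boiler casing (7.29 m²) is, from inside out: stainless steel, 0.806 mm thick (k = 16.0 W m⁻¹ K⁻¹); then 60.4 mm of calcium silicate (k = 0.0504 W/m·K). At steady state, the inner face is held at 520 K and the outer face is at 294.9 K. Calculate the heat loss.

Q = 1370 W

Treat each layer as a resistance in series:
  R_stainless steel = L/(kA) = 8.06×10^-4/(16.0·7.29) = 6.910×10^-6 K/W
  R_calcium silicate = L/(kA) = 0.0604/(0.0504·7.29) = 0.1644 K/W
ΣR = 6.910×10^-6 + 0.1644 = 0.1644 K/W
Q = ΔT/ΣR = (520 K − 294.9 K)/0.1644 = 1370 W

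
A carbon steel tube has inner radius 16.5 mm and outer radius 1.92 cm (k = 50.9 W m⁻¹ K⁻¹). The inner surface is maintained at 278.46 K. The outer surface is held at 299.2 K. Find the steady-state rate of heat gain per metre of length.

Q' = 2πk·ΔT/ln(r₂/r₁) = 2π × 50.9 × 20.74 / ln(0.0192/0.0165) = 43800 W/m

Q' = 43.8 kW/m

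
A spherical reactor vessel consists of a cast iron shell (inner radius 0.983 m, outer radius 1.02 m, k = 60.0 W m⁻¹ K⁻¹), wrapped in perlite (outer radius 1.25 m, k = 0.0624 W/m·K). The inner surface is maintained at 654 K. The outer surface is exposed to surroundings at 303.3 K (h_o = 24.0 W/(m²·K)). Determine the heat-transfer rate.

Q = 1510 W

Series thermal resistances, inner to outer:
  R_cast iron = (1/0.983 − 1/1.02)/(4πk) = 0.03690/(4π·60.0) = 4.894×10^-5 K/W
  R_perlite = (1/1.02 − 1/1.25)/(4πk) = 0.1804/(4π·0.0624) = 0.2301 K/W
  R_conv,out = 1/(4πr²h) = 1/(4π·1.25²·24.0) = 0.002122 K/W
ΣR = 4.894×10^-5 + 0.2301 + 0.002122 = 0.2323 K/W
Q = ΔT/ΣR = (654 K − 303.3 K)/0.2323 = 1510 W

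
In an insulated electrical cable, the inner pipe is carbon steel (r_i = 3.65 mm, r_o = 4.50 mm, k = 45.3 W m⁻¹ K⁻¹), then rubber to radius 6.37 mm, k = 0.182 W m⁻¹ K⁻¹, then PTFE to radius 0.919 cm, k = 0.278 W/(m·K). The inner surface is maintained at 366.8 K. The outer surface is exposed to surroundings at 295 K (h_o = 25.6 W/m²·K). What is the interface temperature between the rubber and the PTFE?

T = 348.4 K

Treat each layer as a resistance in series:
  R'_carbon steel = ln(0.00450/0.00365)/(2πk) = 0.2094/(2π·45.3) = 7.355×10^-4 m·K/W
  R'_rubber = ln(0.00637/0.00450)/(2πk) = 0.3475/(2π·0.182) = 0.3039 m·K/W
  R'_PTFE = ln(0.00919/0.00637)/(2πk) = 0.3665/(2π·0.278) = 0.2098 m·K/W
  R'_conv,out = 1/(2πr h) = 1/(2π·0.00919·25.6) = 0.6765 m·K/W
ΣR = 7.355×10^-4 + 0.3039 + 0.2098 + 0.6765 = 1.191 m·K/W
Q' = ΔT/ΣR = (366.8 K − 295 K)/1.191 = 60.29 W/m
From the inner boundary to the rubber/PTFE interface, ΣR_partial = 0.3046 m·K/W.
T_interface = T_in − Q'·ΣR_partial = 366.8 K − (60.29)(0.3046) = 348.4 K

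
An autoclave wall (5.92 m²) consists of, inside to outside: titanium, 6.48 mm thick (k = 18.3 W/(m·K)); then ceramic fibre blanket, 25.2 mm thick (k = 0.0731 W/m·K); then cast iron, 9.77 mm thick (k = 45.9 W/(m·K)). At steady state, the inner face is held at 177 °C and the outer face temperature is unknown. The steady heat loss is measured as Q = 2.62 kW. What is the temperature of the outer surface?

Series resistances:
  R_titanium = L/(kA) = 0.00648/(18.3·5.92) = 5.981×10^-5 K/W
  R_ceramic fibre blanket = L/(kA) = 0.0252/(0.0731·5.92) = 0.05823 K/W
  R_cast iron = L/(kA) = 0.00977/(45.9·5.92) = 3.596×10^-5 K/W
ΣR = 0.05833 K/W
ΔT = Q·ΣR = 2620 × 0.05833 = 152.8 K
Heat flows outward, so T_out = T_in − ΔT = 177 − 152.8 = 24.2 °C

T_out = 24.2 °C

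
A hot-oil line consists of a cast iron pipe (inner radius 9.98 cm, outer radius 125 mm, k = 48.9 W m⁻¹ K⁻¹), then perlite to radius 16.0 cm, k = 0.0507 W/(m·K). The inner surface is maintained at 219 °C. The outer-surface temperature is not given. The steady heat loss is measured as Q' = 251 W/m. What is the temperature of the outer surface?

Sum the resistances:
  R'_cast iron = ln(0.125/0.0998)/(2πk) = 0.2251/(2π·48.9) = 7.328×10^-4 m·K/W
  R'_perlite = ln(0.160/0.125)/(2πk) = 0.2469/(2π·0.0507) = 0.7749 m·K/W
ΣR = 0.7757 m·K/W
ΔT = Q'·ΣR = 251 × 0.7757 = 194.7 K
Heat flows outward, so T_out = T_in − ΔT = 219 − 194.7 = 24.3 °C

T_out = 24.3 °C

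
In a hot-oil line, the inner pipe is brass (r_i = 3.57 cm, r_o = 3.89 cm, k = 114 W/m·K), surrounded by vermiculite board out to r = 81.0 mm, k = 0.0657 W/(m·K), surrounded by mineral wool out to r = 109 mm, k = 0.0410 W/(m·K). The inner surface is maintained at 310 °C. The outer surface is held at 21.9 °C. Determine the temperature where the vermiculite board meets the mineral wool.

Treat each layer as a resistance in series:
  R'_brass = ln(0.0389/0.0357)/(2πk) = 0.08584/(2π·114) = 1.198×10^-4 m·K/W
  R'_vermiculite board = ln(0.0810/0.0389)/(2πk) = 0.7335/(2π·0.0657) = 1.777 m·K/W
  R'_mineral wool = ln(0.109/0.0810)/(2πk) = 0.2969/(2π·0.0410) = 1.153 m·K/W
ΣR = 1.198×10^-4 + 1.777 + 1.153 = 2.930 m·K/W
Q' = ΔT/ΣR = (310 °C − 21.9 °C)/2.930 = 98.33 W/m
From the inner boundary to the vermiculite board/mineral wool interface, ΣR_partial = 1.777 m·K/W.
T_interface = T_in − Q'·ΣR_partial = 310 °C − (98.33)(1.777) = 135 °C

T = 135 °C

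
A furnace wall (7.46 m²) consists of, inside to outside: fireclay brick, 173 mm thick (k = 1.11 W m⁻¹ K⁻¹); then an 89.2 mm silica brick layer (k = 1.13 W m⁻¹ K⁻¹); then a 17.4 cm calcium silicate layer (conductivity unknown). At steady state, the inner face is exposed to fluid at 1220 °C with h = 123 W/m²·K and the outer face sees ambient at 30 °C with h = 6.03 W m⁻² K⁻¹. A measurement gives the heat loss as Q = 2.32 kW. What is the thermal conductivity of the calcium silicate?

k = 0.0509 W/m·K

ΣR = ΔT/Q = |1220 − 30|/2320 = 0.5129 K/W
Known resistances:
  R_conv,in = 1/(hA) = 1/(123·7.46) = 0.001090 K/W
  R_fireclay brick = L/(kA) = 0.173/(1.11·7.46) = 0.02089 K/W
  R_silica brick = L/(kA) = 0.0892/(1.13·7.46) = 0.01058 K/W
  R_conv,out = 1/(hA) = 1/(6.03·7.46) = 0.02223 K/W
R_calcium silicate = ΣR − ΣR_known = 0.5129 − 0.05479 = 0.4581 K/W
L/(kA) = 0.4581 ⇒ k = 0.174/(0.4581·7.46) = 0.0509 W/m·K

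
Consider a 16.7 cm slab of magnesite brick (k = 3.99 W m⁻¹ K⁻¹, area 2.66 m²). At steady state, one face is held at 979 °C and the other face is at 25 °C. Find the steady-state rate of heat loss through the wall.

Q = 60600 W

Q = kA·ΔT/L = 3.99 × 2.66 × |979 °C − 25 °C| / 0.167 = 60600 W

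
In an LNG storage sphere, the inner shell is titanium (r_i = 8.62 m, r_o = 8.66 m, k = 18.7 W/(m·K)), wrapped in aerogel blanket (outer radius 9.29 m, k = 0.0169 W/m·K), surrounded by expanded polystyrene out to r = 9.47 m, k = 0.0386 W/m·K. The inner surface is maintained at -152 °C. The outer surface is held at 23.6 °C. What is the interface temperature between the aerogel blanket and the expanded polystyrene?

T = 5.6 °C

Series thermal resistances, inner to outer:
  R_titanium = (1/8.62 − 1/8.66)/(4πk) = 5.358×10^-4/(4π·18.7) = 2.280×10^-6 K/W
  R_aerogel blanket = (1/8.66 − 1/9.29)/(4πk) = 0.007831/(4π·0.0169) = 0.03687 K/W
  R_expanded polystyrene = (1/9.29 − 1/9.47)/(4πk) = 0.002046/(4π·0.0386) = 0.004218 K/W
ΣR = 2.280×10^-6 + 0.03687 + 0.004218 = 0.04109 K/W
Q = ΔT/ΣR = (-152 °C − 23.6 °C)/0.04109 = -4274 W
From the inner boundary to the aerogel blanket/expanded polystyrene interface, ΣR_partial = 0.03687 K/W.
T_interface = T_in − Q·ΣR_partial = -152 °C − (-4274)(0.03687) = 5.6 °C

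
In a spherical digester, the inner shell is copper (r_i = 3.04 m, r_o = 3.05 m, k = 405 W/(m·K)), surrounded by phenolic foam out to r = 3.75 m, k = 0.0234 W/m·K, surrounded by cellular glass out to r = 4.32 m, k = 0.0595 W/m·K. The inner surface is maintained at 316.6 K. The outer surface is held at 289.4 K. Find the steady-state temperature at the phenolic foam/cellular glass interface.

Series thermal resistances, inner to outer:
  R_copper = (1/3.04 − 1/3.05)/(4πk) = 0.001079/(4π·405) = 2.119×10^-7 K/W
  R_phenolic foam = (1/3.05 − 1/3.75)/(4πk) = 0.06120/(4π·0.0234) = 0.2081 K/W
  R_cellular glass = (1/3.75 − 1/4.32)/(4πk) = 0.03519/(4π·0.0595) = 0.04706 K/W
ΣR = 2.119×10^-7 + 0.2081 + 0.04706 = 0.2552 K/W
Q = ΔT/ΣR = (316.6 K − 289.4 K)/0.2552 = 106.6 W
From the inner boundary to the phenolic foam/cellular glass interface, ΣR_partial = 0.2081 K/W.
T_interface = T_in − Q·ΣR_partial = 316.6 K − (106.6)(0.2081) = 294.4 K

T = 294.4 K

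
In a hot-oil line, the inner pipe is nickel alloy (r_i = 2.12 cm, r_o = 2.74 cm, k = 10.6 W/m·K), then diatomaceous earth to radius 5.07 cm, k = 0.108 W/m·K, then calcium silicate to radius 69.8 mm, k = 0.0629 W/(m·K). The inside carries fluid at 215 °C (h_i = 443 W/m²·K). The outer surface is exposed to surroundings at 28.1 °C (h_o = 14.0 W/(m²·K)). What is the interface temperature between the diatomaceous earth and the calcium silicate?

Treat each layer as a resistance in series:
  R'_conv,in = 1/(2πr h) = 1/(2π·0.0212·443) = 0.01695 m·K/W
  R'_nickel alloy = ln(0.0274/0.0212)/(2πk) = 0.2565/(2π·10.6) = 0.003852 m·K/W
  R'_diatomaceous earth = ln(0.0507/0.0274)/(2πk) = 0.6154/(2π·0.108) = 0.9069 m·K/W
  R'_calcium silicate = ln(0.0698/0.0507)/(2πk) = 0.3197/(2π·0.0629) = 0.8090 m·K/W
  R'_conv,out = 1/(2πr h) = 1/(2π·0.0698·14.0) = 0.1629 m·K/W
ΣR = 0.01695 + 0.003852 + 0.9069 + 0.8090 + 0.1629 = 1.900 m·K/W
Q' = ΔT/ΣR = (215 °C − 28.1 °C)/1.900 = 98.37 W/m
From the inner boundary to the diatomaceous earth/calcium silicate interface, ΣR_partial = 0.9277 m·K/W.
T_interface = T_in − Q'·ΣR_partial = 215 °C − (98.37)(0.9277) = 124 °C

T = 124 °C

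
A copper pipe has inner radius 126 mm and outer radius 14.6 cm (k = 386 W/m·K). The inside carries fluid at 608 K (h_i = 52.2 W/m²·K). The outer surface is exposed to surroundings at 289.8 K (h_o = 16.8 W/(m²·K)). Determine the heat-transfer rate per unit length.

Q' = 3570 W/m

Series thermal resistances, inner to outer:
  R'_conv,in = 1/(2πr h) = 1/(2π·0.126·52.2) = 0.02420 m·K/W
  R'_copper = ln(0.146/0.126)/(2πk) = 0.1473/(2π·386) = 6.074×10^-5 m·K/W
  R'_conv,out = 1/(2πr h) = 1/(2π·0.146·16.8) = 0.06489 m·K/W
ΣR = 0.02420 + 6.074×10^-5 + 0.06489 = 0.08915 m·K/W
Q' = ΔT/ΣR = (608 K − 289.8 K)/0.08915 = 3570 W/m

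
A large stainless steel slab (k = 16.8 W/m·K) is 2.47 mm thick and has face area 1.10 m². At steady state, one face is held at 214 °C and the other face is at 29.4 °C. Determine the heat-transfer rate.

Q = kA·ΔT/L = 16.8 × 1.10 × |214 °C − 29.4 °C| / 0.00247 = 1.38×10^6 W

Q = 1380 kW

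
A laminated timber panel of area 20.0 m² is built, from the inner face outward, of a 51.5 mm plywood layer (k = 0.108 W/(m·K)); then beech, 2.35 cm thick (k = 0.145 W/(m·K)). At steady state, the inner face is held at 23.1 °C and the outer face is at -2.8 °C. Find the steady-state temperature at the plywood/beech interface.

Resistance network (inner→outer):
  R_plywood = L/(kA) = 0.0515/(0.108·20.0) = 0.02384 K/W
  R_beech = L/(kA) = 0.0235/(0.145·20.0) = 0.008103 K/W
ΣR = 0.02384 + 0.008103 = 0.03194 K/W
Q = ΔT/ΣR = (23.1 °C − -2.8 °C)/0.03194 = 810.9 W
From the inner boundary to the plywood/beech interface, ΣR_partial = 0.02384 K/W.
T_interface = T_in − Q·ΣR_partial = 23.1 °C − (810.9)(0.02384) = 3.77 °C

T = 3.77 °C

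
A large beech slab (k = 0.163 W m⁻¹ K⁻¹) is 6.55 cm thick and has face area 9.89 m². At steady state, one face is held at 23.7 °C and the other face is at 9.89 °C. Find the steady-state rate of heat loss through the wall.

Q = 340 W

Q = kA·ΔT/L = 0.163 × 9.89 × |23.7 °C − 9.89 °C| / 0.0655 = 340 W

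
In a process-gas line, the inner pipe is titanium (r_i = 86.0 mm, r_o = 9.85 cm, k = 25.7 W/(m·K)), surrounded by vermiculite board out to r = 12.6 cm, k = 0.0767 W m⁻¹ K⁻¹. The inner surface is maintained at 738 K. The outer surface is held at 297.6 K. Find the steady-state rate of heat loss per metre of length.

Q' = 861 W/m

Treat each layer as a resistance in series:
  R'_titanium = ln(0.0985/0.0860)/(2πk) = 0.1357/(2π·25.7) = 8.404×10^-4 m·K/W
  R'_vermiculite board = ln(0.126/0.0985)/(2πk) = 0.2462/(2π·0.0767) = 0.5109 m·K/W
ΣR = 8.404×10^-4 + 0.5109 = 0.5117 m·K/W
Q' = ΔT/ΣR = (738 K − 297.6 K)/0.5117 = 861 W/m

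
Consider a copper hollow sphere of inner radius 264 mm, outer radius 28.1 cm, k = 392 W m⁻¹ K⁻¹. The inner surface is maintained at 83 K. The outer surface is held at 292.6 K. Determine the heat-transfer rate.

Q = 4510 kW

Q = 4πk·ΔT/(1/r₁ − 1/r₂) = 4π × 392 × 209.6 / (1/0.264 − 1/0.281) = 4.51×10^6 W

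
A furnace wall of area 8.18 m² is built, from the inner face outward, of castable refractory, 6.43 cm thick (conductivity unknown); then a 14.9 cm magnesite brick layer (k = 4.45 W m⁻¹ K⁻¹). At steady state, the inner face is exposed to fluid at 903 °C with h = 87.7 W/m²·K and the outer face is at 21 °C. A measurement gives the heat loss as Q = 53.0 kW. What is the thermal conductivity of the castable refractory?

k = 0.705 W/m·K

ΣR = ΔT/Q = |903 − 21|/53000 = 0.01664 K/W
Known resistances:
  R_conv,in = 1/(hA) = 1/(87.7·8.18) = 0.001394 K/W
  R_magnesite brick = L/(kA) = 0.149/(4.45·8.18) = 0.004093 K/W
R_castable refractory = ΣR − ΣR_known = 0.01664 − 0.005487 = 0.01115 K/W
L/(kA) = 0.01115 ⇒ k = 0.0643/(0.01115·8.18) = 0.705 W/m·K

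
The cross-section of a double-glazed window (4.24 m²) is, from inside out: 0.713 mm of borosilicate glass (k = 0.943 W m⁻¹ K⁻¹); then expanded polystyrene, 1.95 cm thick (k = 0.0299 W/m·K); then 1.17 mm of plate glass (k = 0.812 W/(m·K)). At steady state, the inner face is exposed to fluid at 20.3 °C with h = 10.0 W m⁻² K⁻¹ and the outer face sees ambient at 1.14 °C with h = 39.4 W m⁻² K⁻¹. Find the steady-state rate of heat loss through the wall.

Q = 104 W

Treat each layer as a resistance in series:
  R_conv,in = 1/(hA) = 1/(10.0·4.24) = 0.02358 K/W
  R_borosilicate glass = L/(kA) = 7.13×10^-4/(0.943·4.24) = 1.783×10^-4 K/W
  R_expanded polystyrene = L/(kA) = 0.0195/(0.0299·4.24) = 0.1538 K/W
  R_plate glass = L/(kA) = 0.00117/(0.812·4.24) = 3.398×10^-4 K/W
  R_conv,out = 1/(hA) = 1/(39.4·4.24) = 0.005986 K/W
ΣR = 0.02358 + 1.783×10^-4 + 0.1538 + 3.398×10^-4 + 0.005986 = 0.1839 K/W
Q = ΔT/ΣR = (20.3 °C − 1.14 °C)/0.1839 = 104 W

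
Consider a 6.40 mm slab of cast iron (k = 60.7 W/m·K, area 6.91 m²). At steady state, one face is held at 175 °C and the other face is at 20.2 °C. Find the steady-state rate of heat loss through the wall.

Q = 10100 kW

Q = kA·ΔT/L = 60.7 × 6.91 × |175 °C − 20.2 °C| / 0.00640 = 1.01×10^7 W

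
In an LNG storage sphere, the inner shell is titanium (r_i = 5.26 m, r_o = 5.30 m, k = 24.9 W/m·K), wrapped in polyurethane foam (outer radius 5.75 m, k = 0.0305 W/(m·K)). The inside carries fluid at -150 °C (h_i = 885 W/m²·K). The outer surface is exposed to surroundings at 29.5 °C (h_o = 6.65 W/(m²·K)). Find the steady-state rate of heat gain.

Q = 4610 W

Resistance network (inner→outer):
  R_conv,in = 1/(4πr²h) = 1/(4π·5.26²·885) = 3.250×10^-6 K/W
  R_titanium = (1/5.26 − 1/5.30)/(4πk) = 0.001435/(4π·24.9) = 4.586×10^-6 K/W
  R_polyurethane foam = (1/5.30 − 1/5.75)/(4πk) = 0.01477/(4π·0.0305) = 0.03853 K/W
  R_conv,out = 1/(4πr²h) = 1/(4π·5.75²·6.65) = 3.619×10^-4 K/W
ΣR = 3.250×10^-6 + 4.586×10^-6 + 0.03853 + 3.619×10^-4 = 0.03890 K/W
Q = ΔT/ΣR = (-150 °C − 29.5 °C)/0.03890 = -4610 W
(Negative Q ⇒ heat flows inward; heat gain = 4610 W.)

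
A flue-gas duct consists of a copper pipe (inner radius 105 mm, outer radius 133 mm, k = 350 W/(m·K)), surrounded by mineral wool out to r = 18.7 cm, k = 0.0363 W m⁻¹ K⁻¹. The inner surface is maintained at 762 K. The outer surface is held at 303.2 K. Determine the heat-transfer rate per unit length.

Treat each layer as a resistance in series:
  R'_copper = ln(0.133/0.105)/(2πk) = 0.2364/(2π·350) = 1.075×10^-4 m·K/W
  R'_mineral wool = ln(0.187/0.133)/(2πk) = 0.3408/(2π·0.0363) = 1.494 m·K/W
ΣR = 1.075×10^-4 + 1.494 = 1.494 m·K/W
Q' = ΔT/ΣR = (762 K − 303.2 K)/1.494 = 307 W/m

Q' = 307 W/m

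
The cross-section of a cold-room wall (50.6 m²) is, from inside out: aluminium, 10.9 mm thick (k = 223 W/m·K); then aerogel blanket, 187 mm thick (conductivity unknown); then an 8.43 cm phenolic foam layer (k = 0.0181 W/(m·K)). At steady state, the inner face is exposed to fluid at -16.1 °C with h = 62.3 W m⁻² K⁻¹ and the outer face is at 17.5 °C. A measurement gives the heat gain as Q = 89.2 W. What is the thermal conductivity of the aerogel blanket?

k = 0.0130 W/m·K

ΣR = ΔT/Q = |-16.1 − 17.5|/89.2 = 0.3767 K/W
Known resistances:
  R_conv,in = 1/(hA) = 1/(62.3·50.6) = 3.172×10^-4 K/W
  R_aluminium = L/(kA) = 0.0109/(223·50.6) = 9.660×10^-7 K/W
  R_phenolic foam = L/(kA) = 0.0843/(0.0181·50.6) = 0.09204 K/W
R_aerogel blanket = ΣR − ΣR_known = 0.3767 − 0.09236 = 0.2843 K/W
L/(kA) = 0.2843 ⇒ k = 0.187/(0.2843·50.6) = 0.0130 W/m·K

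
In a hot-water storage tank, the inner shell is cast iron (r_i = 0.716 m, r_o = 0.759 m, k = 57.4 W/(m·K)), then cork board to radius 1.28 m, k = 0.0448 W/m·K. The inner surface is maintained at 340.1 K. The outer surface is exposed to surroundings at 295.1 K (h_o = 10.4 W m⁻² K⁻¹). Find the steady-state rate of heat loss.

Resistance network (inner→outer):
  R_cast iron = (1/0.716 − 1/0.759)/(4πk) = 0.07912/(4π·57.4) = 1.097×10^-4 K/W
  R_cork board = (1/0.759 − 1/1.28)/(4πk) = 0.5363/(4π·0.0448) = 0.9526 K/W
  R_conv,out = 1/(4πr²h) = 1/(4π·1.28²·10.4) = 0.004670 K/W
ΣR = 1.097×10^-4 + 0.9526 + 0.004670 = 0.9574 K/W
Q = ΔT/ΣR = (340.1 K − 295.1 K)/0.9574 = 47.0 W

Q = 47.0 W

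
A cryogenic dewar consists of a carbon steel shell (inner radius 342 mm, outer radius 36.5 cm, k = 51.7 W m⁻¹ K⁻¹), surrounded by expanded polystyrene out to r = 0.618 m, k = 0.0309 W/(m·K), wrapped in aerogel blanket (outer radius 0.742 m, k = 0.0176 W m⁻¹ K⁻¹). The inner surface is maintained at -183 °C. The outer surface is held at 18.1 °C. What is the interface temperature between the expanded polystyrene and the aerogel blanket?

Treat each layer as a resistance in series:
  R_carbon steel = (1/0.342 − 1/0.365)/(4πk) = 0.1843/(4π·51.7) = 2.836×10^-4 K/W
  R_expanded polystyrene = (1/0.365 − 1/0.618)/(4πk) = 1.122/(4π·0.0309) = 2.888 K/W
  R_aerogel blanket = (1/0.618 − 1/0.742)/(4πk) = 0.2704/(4π·0.0176) = 1.223 K/W
ΣR = 2.836×10^-4 + 2.888 + 1.223 = 4.111 K/W
Q = ΔT/ΣR = (-183 °C − 18.1 °C)/4.111 = -48.92 W
From the inner boundary to the expanded polystyrene/aerogel blanket interface, ΣR_partial = 2.888 K/W.
T_interface = T_in − Q·ΣR_partial = -183 °C − (-48.92)(2.888) = -41.7 °C

T = -41.7 °C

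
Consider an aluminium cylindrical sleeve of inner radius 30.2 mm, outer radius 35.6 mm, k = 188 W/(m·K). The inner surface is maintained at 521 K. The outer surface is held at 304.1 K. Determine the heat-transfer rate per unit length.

Q' = 1560 kW/m

Q' = 2πk·ΔT/ln(r₂/r₁) = 2π × 188 × 216.9 / ln(0.0356/0.0302) = 1.56×10^6 W/m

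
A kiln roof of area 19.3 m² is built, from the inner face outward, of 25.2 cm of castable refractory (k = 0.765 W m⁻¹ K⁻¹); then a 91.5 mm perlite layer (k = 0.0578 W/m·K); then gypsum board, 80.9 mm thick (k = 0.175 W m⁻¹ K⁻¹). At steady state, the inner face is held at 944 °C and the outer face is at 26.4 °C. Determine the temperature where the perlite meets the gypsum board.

Treat each layer as a resistance in series:
  R_castable refractory = L/(kA) = 0.252/(0.765·19.3) = 0.01707 K/W
  R_perlite = L/(kA) = 0.0915/(0.0578·19.3) = 0.08202 K/W
  R_gypsum board = L/(kA) = 0.0809/(0.175·19.3) = 0.02395 K/W
ΣR = 0.01707 + 0.08202 + 0.02395 = 0.1230 K/W
Q = ΔT/ΣR = (944 °C − 26.4 °C)/0.1230 = 7460 W
From the inner boundary to the perlite/gypsum board interface, ΣR_partial = 0.09909 K/W.
T_interface = T_in − Q·ΣR_partial = 944 °C − (7460)(0.09909) = 205 °C

T = 205 °C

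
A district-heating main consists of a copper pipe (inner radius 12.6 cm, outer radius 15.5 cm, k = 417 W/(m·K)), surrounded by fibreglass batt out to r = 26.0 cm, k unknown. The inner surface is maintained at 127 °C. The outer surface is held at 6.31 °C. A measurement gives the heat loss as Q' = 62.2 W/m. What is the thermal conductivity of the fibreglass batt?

ΣR = ΔT/Q' = |127 − 6.31|/62.2 = 1.940 m·K/W
Known resistances:
  R'_copper = ln(0.155/0.126)/(2πk) = 0.2071/(2π·417) = 7.906×10^-5 m·K/W
R_fibreglass batt = ΣR − ΣR_known = 1.940 − 7.906×10^-5 = 1.940 m·K/W
ln(r₂/r₁)/(2πk) = 1.940 ⇒ k = 0.5173/(2π·1.940) = 0.0424 W/m·K

k = 0.0424 W/m·K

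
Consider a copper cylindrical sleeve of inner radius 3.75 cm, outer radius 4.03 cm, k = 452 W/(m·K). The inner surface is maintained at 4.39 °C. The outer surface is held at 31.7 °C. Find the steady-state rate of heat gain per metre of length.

Q' = 2πk·ΔT/ln(r₂/r₁) = 2π × 452 × 27.31 / ln(0.0403/0.0375) = 1.08×10^6 W/m

Q' = 1080 kW/m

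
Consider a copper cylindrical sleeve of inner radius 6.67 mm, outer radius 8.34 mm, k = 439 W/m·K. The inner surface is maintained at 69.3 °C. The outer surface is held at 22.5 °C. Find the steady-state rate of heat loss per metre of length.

Q' = 578 kW/m

Q' = 2πk·ΔT/ln(r₂/r₁) = 2π × 439 × 46.8 / ln(0.00834/0.00667) = 5.78×10^5 W/m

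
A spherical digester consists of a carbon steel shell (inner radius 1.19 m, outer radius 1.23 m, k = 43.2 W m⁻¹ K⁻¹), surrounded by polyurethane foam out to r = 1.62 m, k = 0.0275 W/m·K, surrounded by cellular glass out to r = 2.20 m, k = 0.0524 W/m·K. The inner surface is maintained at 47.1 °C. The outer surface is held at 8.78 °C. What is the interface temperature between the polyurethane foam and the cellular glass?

T = 20.4 °C

Series thermal resistances, inner to outer:
  R_carbon steel = (1/1.19 − 1/1.23)/(4πk) = 0.02733/(4π·43.2) = 5.034×10^-5 K/W
  R_polyurethane foam = (1/1.23 − 1/1.62)/(4πk) = 0.1957/(4π·0.0275) = 0.5664 K/W
  R_cellular glass = (1/1.62 − 1/2.20)/(4πk) = 0.1627/(4π·0.0524) = 0.2471 K/W
ΣR = 5.034×10^-5 + 0.5664 + 0.2471 = 0.8136 K/W
Q = ΔT/ΣR = (47.1 °C − 8.78 °C)/0.8136 = 47.10 W
From the inner boundary to the polyurethane foam/cellular glass interface, ΣR_partial = 0.5665 K/W.
T_interface = T_in − Q·ΣR_partial = 47.1 °C − (47.10)(0.5665) = 20.4 °C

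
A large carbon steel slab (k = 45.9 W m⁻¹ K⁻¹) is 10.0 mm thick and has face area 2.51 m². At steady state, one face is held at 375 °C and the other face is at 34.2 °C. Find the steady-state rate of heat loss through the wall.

Q = 3.93×10^6 W

Q = kA·ΔT/L = 45.9 × 2.51 × |375 °C − 34.2 °C| / 0.0100 = 3.93×10^6 W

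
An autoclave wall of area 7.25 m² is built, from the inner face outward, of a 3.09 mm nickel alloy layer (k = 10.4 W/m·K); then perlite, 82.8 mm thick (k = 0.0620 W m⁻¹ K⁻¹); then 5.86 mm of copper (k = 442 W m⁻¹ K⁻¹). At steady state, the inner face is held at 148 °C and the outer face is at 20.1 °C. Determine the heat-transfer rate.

Q = 694 W

Treat each layer as a resistance in series:
  R_nickel alloy = L/(kA) = 0.00309/(10.4·7.25) = 4.098×10^-5 K/W
  R_perlite = L/(kA) = 0.0828/(0.0620·7.25) = 0.1842 K/W
  R_copper = L/(kA) = 0.00586/(442·7.25) = 1.829×10^-6 K/W
ΣR = 4.098×10^-5 + 0.1842 + 1.829×10^-6 = 0.1842 K/W
Q = ΔT/ΣR = (148 °C − 20.1 °C)/0.1842 = 694 W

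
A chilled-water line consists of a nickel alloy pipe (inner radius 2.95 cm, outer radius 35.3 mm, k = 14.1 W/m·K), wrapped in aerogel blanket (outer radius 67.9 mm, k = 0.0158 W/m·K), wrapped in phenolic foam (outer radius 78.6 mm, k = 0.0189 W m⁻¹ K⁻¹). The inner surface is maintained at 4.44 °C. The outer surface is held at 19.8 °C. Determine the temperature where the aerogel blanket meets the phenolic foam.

Resistance network (inner→outer):
  R'_nickel alloy = ln(0.0353/0.0295)/(2πk) = 0.1795/(2π·14.1) = 0.002026 m·K/W
  R'_aerogel blanket = ln(0.0679/0.0353)/(2πk) = 0.6542/(2π·0.0158) = 6.589 m·K/W
  R'_phenolic foam = ln(0.0786/0.0679)/(2πk) = 0.1463/(2π·0.0189) = 1.232 m·K/W
ΣR = 0.002026 + 6.589 + 1.232 = 7.823 m·K/W
Q' = ΔT/ΣR = (4.44 °C − 19.8 °C)/7.823 = -1.963 W/m
From the inner boundary to the aerogel blanket/phenolic foam interface, ΣR_partial = 6.591 m·K/W.
T_interface = T_in − Q'·ΣR_partial = 4.44 °C − (-1.963)(6.591) = 17.4 °C

T = 17.4 °C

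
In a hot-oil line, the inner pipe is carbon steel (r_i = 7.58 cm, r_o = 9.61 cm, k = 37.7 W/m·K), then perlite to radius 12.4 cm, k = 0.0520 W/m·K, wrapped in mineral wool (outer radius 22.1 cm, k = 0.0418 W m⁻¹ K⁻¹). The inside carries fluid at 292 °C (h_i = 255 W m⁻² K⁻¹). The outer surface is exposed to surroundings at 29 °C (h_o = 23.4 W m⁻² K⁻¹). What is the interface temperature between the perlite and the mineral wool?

Treat each layer as a resistance in series:
  R'_conv,in = 1/(2πr h) = 1/(2π·0.0758·255) = 0.008234 m·K/W
  R'_carbon steel = ln(0.0961/0.0758)/(2πk) = 0.2373/(2π·37.7) = 0.001002 m·K/W
  R'_perlite = ln(0.124/0.0961)/(2πk) = 0.2549/(2π·0.0520) = 0.7801 m·K/W
  R'_mineral wool = ln(0.221/0.124)/(2πk) = 0.5779/(2π·0.0418) = 2.200 m·K/W
  R'_conv,out = 1/(2πr h) = 1/(2π·0.221·23.4) = 0.03078 m·K/W
ΣR = 0.008234 + 0.001002 + 0.7801 + 2.200 + 0.03078 = 3.020 m·K/W
Q' = ΔT/ΣR = (292 °C − 29 °C)/3.020 = 87.09 W/m
From the inner boundary to the perlite/mineral wool interface, ΣR_partial = 0.7893 m·K/W.
T_interface = T_in − Q'·ΣR_partial = 292 °C − (87.09)(0.7893) = 223 °C

T = 223 °C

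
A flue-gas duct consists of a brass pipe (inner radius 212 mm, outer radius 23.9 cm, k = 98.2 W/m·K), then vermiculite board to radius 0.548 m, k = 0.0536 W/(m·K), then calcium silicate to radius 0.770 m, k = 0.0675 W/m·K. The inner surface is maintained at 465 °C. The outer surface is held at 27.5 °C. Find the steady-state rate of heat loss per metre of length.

Treat each layer as a resistance in series:
  R'_brass = ln(0.239/0.212)/(2πk) = 0.1199/(2π·98.2) = 1.943×10^-4 m·K/W
  R'_vermiculite board = ln(0.548/0.239)/(2πk) = 0.8298/(2π·0.0536) = 2.464 m·K/W
  R'_calcium silicate = ln(0.770/0.548)/(2πk) = 0.3401/(2π·0.0675) = 0.8019 m·K/W
ΣR = 1.943×10^-4 + 2.464 + 0.8019 = 3.266 m·K/W
Q' = ΔT/ΣR = (465 °C − 27.5 °C)/3.266 = 134 W/m

Q' = 134 W/m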